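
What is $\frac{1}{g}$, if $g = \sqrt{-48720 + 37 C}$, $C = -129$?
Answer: $- \frac{i \sqrt{53493}}{53493} \approx - 0.0043237 i$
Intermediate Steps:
$g = i \sqrt{53493}$ ($g = \sqrt{-48720 + 37 \left(-129\right)} = \sqrt{-48720 - 4773} = \sqrt{-53493} = i \sqrt{53493} \approx 231.29 i$)
$\frac{1}{g} = \frac{1}{i \sqrt{53493}} = - \frac{i \sqrt{53493}}{53493}$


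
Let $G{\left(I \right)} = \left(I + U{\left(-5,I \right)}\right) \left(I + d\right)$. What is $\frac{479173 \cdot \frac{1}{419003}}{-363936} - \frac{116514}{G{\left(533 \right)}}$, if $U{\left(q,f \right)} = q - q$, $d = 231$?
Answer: $- \frac{341681675394019}{1194151349852448} \approx -0.28613$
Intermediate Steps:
$U{\left(q,f \right)} = 0$
$G{\left(I \right)} = I \left(231 + I\right)$ ($G{\left(I \right)} = \left(I + 0\right) \left(I + 231\right) = I \left(231 + I\right)$)
$\frac{479173 \cdot \frac{1}{419003}}{-363936} - \frac{116514}{G{\left(533 \right)}} = \frac{479173 \cdot \frac{1}{419003}}{-363936} - \frac{116514}{533 \left(231 + 533\right)} = 479173 \cdot \frac{1}{419003} \left(- \frac{1}{363936}\right) - \frac{116514}{533 \cdot 764} = \frac{479173}{419003} \left(- \frac{1}{363936}\right) - \frac{116514}{407212} = - \frac{479173}{152490275808} - \frac{58257}{203606} = - \frac{341681675394019}{1194151349852448}$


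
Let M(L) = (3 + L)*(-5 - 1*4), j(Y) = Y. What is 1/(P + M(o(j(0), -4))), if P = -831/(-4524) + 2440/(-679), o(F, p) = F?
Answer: -1023932/31137601 ≈ -0.032884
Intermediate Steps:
M(L) = -27 - 9*L (M(L) = (3 + L)*(-5 - 4) = (3 + L)*(-9) = -27 - 9*L)
P = -3491437/1023932 (P = -831*(-1/4524) + 2440*(-1/679) = 277/1508 - 2440/679 = -3491437/1023932 ≈ -3.4098)
1/(P + M(o(j(0), -4))) = 1/(-3491437/1023932 + (-27 - 9*0)) = 1/(-3491437/1023932 + (-27 + 0)) = 1/(-3491437/1023932 - 27) = 1/(-31137601/1023932) = -1023932/31137601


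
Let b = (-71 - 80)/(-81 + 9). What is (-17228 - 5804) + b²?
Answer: -119375087/5184 ≈ -23028.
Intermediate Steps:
b = 151/72 (b = -151/(-72) = -151*(-1/72) = 151/72 ≈ 2.0972)
(-17228 - 5804) + b² = (-17228 - 5804) + (151/72)² = -23032 + 22801/5184 = -119375087/5184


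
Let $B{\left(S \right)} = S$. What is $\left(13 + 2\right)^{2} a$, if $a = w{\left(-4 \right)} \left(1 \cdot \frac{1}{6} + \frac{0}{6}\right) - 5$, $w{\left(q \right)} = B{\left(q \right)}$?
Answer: $-1275$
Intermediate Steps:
$w{\left(q \right)} = q$
$a = - \frac{17}{3}$ ($a = - 4 \left(1 \cdot \frac{1}{6} + \frac{0}{6}\right) - 5 = - 4 \left(1 \cdot \frac{1}{6} + 0 \cdot \frac{1}{6}\right) - 5 = - 4 \left(\frac{1}{6} + 0\right) - 5 = \left(-4\right) \frac{1}{6} - 5 = - \frac{2}{3} - 5 = - \frac{17}{3} \approx -5.6667$)
$\left(13 + 2\right)^{2} a = \left(13 + 2\right)^{2} \left(- \frac{17}{3}\right) = 15^{2} \left(- \frac{17}{3}\right) = 225 \left(- \frac{17}{3}\right) = -1275$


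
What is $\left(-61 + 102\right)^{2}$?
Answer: $1681$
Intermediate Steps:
$\left(-61 + 102\right)^{2} = 41^{2} = 1681$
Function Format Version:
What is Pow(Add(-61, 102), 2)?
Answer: 1681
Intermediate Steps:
Pow(Add(-61, 102), 2) = Pow(41, 2) = 1681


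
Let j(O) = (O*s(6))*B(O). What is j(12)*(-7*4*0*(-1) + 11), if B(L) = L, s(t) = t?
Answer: 9504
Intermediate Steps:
j(O) = 6*O² (j(O) = (O*6)*O = (6*O)*O = 6*O²)
j(12)*(-7*4*0*(-1) + 11) = (6*12²)*(-7*4*0*(-1) + 11) = (6*144)*(-0*(-1) + 11) = 864*(-7*0 + 11) = 864*(0 + 11) = 864*11 = 9504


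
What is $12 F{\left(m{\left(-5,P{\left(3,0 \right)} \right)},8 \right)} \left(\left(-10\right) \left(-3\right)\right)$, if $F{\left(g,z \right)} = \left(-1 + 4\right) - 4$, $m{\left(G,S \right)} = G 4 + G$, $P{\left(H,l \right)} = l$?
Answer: $-360$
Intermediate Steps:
$m{\left(G,S \right)} = 5 G$ ($m{\left(G,S \right)} = 4 G + G = 5 G$)
$F{\left(g,z \right)} = -1$ ($F{\left(g,z \right)} = 3 - 4 = -1$)
$12 F{\left(m{\left(-5,P{\left(3,0 \right)} \right)},8 \right)} \left(\left(-10\right) \left(-3\right)\right) = 12 \left(-1\right) \left(\left(-10\right) \left(-3\right)\right) = \left(-12\right) 30 = -360$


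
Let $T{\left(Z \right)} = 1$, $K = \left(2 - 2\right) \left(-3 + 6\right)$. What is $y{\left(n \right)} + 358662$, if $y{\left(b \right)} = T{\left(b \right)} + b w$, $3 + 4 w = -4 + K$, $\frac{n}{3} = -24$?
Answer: $358789$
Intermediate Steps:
$n = -72$ ($n = 3 \left(-24\right) = -72$)
$K = 0$ ($K = 0 \cdot 3 = 0$)
$w = - \frac{7}{4}$ ($w = - \frac{3}{4} + \frac{-4 + 0}{4} = - \frac{3}{4} + \frac{1}{4} \left(-4\right) = - \frac{3}{4} - 1 = - \frac{7}{4} \approx -1.75$)
$y{\left(b \right)} = 1 - \frac{7 b}{4}$ ($y{\left(b \right)} = 1 + b \left(- \frac{7}{4}\right) = 1 - \frac{7 b}{4}$)
$y{\left(n \right)} + 358662 = \left(1 - -126\right) + 358662 = \left(1 + 126\right) + 358662 = 127 + 358662 = 358789$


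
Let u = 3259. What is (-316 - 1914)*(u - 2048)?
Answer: -2700530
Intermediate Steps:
(-316 - 1914)*(u - 2048) = (-316 - 1914)*(3259 - 2048) = -2230*1211 = -2700530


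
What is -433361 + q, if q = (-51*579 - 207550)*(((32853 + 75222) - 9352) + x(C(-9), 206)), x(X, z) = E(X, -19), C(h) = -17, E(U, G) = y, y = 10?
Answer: -23407954268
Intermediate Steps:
E(U, G) = 10
x(X, z) = 10
q = -23407520907 (q = (-51*579 - 207550)*(((32853 + 75222) - 9352) + 10) = (-29529 - 207550)*((108075 - 9352) + 10) = -237079*(98723 + 10) = -237079*98733 = -23407520907)
-433361 + q = -433361 - 23407520907 = -23407954268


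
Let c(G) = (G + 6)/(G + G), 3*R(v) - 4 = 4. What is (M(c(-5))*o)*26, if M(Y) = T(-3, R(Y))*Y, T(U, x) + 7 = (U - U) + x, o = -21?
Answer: -1183/5 ≈ -236.60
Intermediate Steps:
R(v) = 8/3 (R(v) = 4/3 + (1/3)*4 = 4/3 + 4/3 = 8/3)
T(U, x) = -7 + x (T(U, x) = -7 + ((U - U) + x) = -7 + (0 + x) = -7 + x)
c(G) = (6 + G)/(2*G) (c(G) = (6 + G)/((2*G)) = (6 + G)*(1/(2*G)) = (6 + G)/(2*G))
M(Y) = -13*Y/3 (M(Y) = (-7 + 8/3)*Y = -13*Y/3)
(M(c(-5))*o)*26 = (-13*(6 - 5)/(6*(-5))*(-21))*26 = (-13*(-1)/(6*5)*(-21))*26 = (-13/3*(-1/10)*(-21))*26 = ((13/30)*(-21))*26 = -91/10*26 = -1183/5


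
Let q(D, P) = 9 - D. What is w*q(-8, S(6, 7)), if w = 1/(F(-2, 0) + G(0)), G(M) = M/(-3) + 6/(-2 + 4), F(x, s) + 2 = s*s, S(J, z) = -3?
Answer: 17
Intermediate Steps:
F(x, s) = -2 + s**2 (F(x, s) = -2 + s*s = -2 + s**2)
G(M) = 3 - M/3 (G(M) = M*(-1/3) + 6/2 = -M/3 + 6*(1/2) = -M/3 + 3 = 3 - M/3)
w = 1 (w = 1/((-2 + 0**2) + (3 - 1/3*0)) = 1/((-2 + 0) + (3 + 0)) = 1/(-2 + 3) = 1/1 = 1)
w*q(-8, S(6, 7)) = 1*(9 - 1*(-8)) = 1*(9 + 8) = 1*17 = 17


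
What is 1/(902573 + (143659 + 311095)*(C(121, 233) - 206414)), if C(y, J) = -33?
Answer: -1/93881696465 ≈ -1.0652e-11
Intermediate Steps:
1/(902573 + (143659 + 311095)*(C(121, 233) - 206414)) = 1/(902573 + (143659 + 311095)*(-33 - 206414)) = 1/(902573 + 454754*(-206447)) = 1/(902573 - 93882599038) = 1/(-93881696465) = -1/93881696465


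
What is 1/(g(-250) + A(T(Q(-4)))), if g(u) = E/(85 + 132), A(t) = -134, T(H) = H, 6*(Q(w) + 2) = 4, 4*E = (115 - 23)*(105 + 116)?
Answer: -217/23995 ≈ -0.0090435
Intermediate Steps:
E = 5083 (E = ((115 - 23)*(105 + 116))/4 = (92*221)/4 = (¼)*20332 = 5083)
Q(w) = -4/3 (Q(w) = -2 + (⅙)*4 = -2 + ⅔ = -4/3)
g(u) = 5083/217 (g(u) = 5083/(85 + 132) = 5083/217)
1/(g(-250) + A(T(Q(-4)))) = 1/(5083/217 - 134) = 1/(-23995/217) = -217/23995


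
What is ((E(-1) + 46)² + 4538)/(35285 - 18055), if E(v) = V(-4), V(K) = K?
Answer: 3151/8615 ≈ 0.36576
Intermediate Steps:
E(v) = -4
((E(-1) + 46)² + 4538)/(35285 - 18055) = ((-4 + 46)² + 4538)/(35285 - 18055) = (42² + 4538)/17230 = (1764 + 4538)*(1/17230) = 6302*(1/17230) = 3151/8615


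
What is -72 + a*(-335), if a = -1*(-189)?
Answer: -63387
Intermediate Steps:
a = 189
-72 + a*(-335) = -72 + 189*(-335) = -72 - 63315 = -63387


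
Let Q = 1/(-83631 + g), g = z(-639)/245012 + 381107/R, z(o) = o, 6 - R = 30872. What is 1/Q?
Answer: -316278105517505/3781270196 ≈ -83643.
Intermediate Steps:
R = -30866 (R = 6 - 1*30872 = 6 - 30872 = -30866)
g = -46697755829/3781270196 (g = -639/245012 + 381107/(-30866) = -639*1/245012 + 381107*(-1/30866) = -639/245012 - 381107/30866 = -46697755829/3781270196 ≈ -12.350)
Q = -3781270196/316278105517505 (Q = 1/(-83631 - 46697755829/3781270196) = 1/(-316278105517505/3781270196) = -3781270196/316278105517505 ≈ -1.1956e-5)
1/Q = 1/(-3781270196/316278105517505) = -316278105517505/3781270196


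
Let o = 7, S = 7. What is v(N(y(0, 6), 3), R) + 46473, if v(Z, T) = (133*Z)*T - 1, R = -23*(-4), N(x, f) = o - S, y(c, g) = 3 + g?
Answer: 46472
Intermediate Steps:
N(x, f) = 0 (N(x, f) = 7 - 1*7 = 7 - 7 = 0)
R = 92
v(Z, T) = -1 + 133*T*Z (v(Z, T) = 133*T*Z - 1 = -1 + 133*T*Z)
v(N(y(0, 6), 3), R) + 46473 = (-1 + 133*92*0) + 46473 = (-1 + 0) + 46473 = -1 + 46473 = 46472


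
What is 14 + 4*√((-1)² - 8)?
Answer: 14 + 4*I*√7 ≈ 14.0 + 10.583*I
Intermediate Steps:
14 + 4*√((-1)² - 8) = 14 + 4*√(1 - 8) = 14 + 4*√(-7) = 14 + 4*(I*√7) = 14 + 4*I*√7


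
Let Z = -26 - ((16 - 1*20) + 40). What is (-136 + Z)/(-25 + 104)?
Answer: -198/79 ≈ -2.5063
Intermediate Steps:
Z = -62 (Z = -26 - ((16 - 20) + 40) = -26 - (-4 + 40) = -26 - 1*36 = -26 - 36 = -62)
(-136 + Z)/(-25 + 104) = (-136 - 62)/(-25 + 104) = -198/79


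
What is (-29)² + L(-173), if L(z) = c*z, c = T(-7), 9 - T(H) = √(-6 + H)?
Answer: -716 + 173*I*√13 ≈ -716.0 + 623.76*I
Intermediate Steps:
T(H) = 9 - √(-6 + H)
c = 9 - I*√13 (c = 9 - √(-6 - 7) = 9 - √(-13) = 9 - I*√13 ≈ 9.0 - 3.6056*I)
L(z) = z*(9 - I*√13) (L(z) = (9 - I*√13)*z = z*(9 - I*√13))
(-29)² + L(-173) = (-29)² - 173*(9 - I*√13) = 841 + (-1557 + 173*I*√13) = -716 + 173*I*√13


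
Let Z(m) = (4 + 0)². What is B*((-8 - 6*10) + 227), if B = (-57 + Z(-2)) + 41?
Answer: 0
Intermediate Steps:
Z(m) = 16 (Z(m) = 4² = 16)
B = 0 (B = (-57 + 16) + 41 = -41 + 41 = 0)
B*((-8 - 6*10) + 227) = 0*((-8 - 6*10) + 227) = 0*((-8 - 60) + 227) = 0*(-68 + 227) = 0*159 = 0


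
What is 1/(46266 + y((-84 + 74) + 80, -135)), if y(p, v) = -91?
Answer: 1/46175 ≈ 2.1657e-5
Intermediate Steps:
1/(46266 + y((-84 + 74) + 80, -135)) = 1/(46266 - 91) = 1/46175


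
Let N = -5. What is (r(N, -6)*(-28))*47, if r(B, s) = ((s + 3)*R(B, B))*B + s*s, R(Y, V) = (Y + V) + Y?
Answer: 248724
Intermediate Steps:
R(Y, V) = V + 2*Y (R(Y, V) = (V + Y) + Y = V + 2*Y)
r(B, s) = s² + 3*B²*(3 + s) (r(B, s) = ((s + 3)*(B + 2*B))*B + s*s = ((3 + s)*(3*B))*B + s² = (3*B*(3 + s))*B + s² = 3*B²*(3 + s) + s² = s² + 3*B²*(3 + s))
(r(N, -6)*(-28))*47 = (((-6)² + 9*(-5)² + 3*(-6)*(-5)²)*(-28))*47 = ((36 + 9*25 + 3*(-6)*25)*(-28))*47 = ((36 + 225 - 450)*(-28))*47 = -189*(-28)*47 = 5292*47 = 248724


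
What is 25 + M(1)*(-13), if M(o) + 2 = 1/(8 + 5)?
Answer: 50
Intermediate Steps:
M(o) = -25/13 (M(o) = -2 + 1/(8 + 5) = -2 + 1/13 = -25/13)
25 + M(1)*(-13) = 25 - 25/13*(-13) = 25 + 25 = 50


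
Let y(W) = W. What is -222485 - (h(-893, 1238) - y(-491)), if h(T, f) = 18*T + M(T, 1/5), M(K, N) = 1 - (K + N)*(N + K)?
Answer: 14754721/25 ≈ 5.9019e+5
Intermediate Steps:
M(K, N) = 1 - (K + N)² (M(K, N) = 1 - (K + N)*(K + N) = 1 - (K + N)²)
h(T, f) = 1 - (⅕ + T)² + 18*T (h(T, f) = 18*T + (1 - (T + 1/5)²) = 18*T + (1 - (T + ⅕)²) = 18*T + (1 - (⅕ + T)²) = 1 - (⅕ + T)² + 18*T)
-222485 - (h(-893, 1238) - y(-491)) = -222485 - ((24/25 - 1*(-893)² + (88/5)*(-893)) - 1*(-491)) = -222485 - ((24/25 - 1*797449 - 78584/5) + 491) = -222485 - ((24/25 - 797449 - 78584/5) + 491) = -222485 - (-20329121/25 + 491) = -222485 - 1*(-20316846/25) = -222485 + 20316846/25 = 14754721/25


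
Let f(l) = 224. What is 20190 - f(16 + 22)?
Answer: 19966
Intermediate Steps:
20190 - f(16 + 22) = 20190 - 1*224 = 20190 - 224 = 19966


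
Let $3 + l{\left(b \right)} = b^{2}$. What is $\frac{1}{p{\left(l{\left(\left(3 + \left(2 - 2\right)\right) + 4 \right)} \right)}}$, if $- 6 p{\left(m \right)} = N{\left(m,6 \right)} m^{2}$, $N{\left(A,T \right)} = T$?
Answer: $- \frac{1}{2116} \approx -0.00047259$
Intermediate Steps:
$l{\left(b \right)} = -3 + b^{2}$
$p{\left(m \right)} = - m^{2}$ ($p{\left(m \right)} = - \frac{6 m^{2}}{6} = - m^{2}$)
$\frac{1}{p{\left(l{\left(\left(3 + \left(2 - 2\right)\right) + 4 \right)} \right)}} = \frac{1}{\left(-1\right) \left(-3 + \left(\left(3 + \left(2 - 2\right)\right) + 4\right)^{2}\right)^{2}} = \frac{1}{\left(-1\right) \left(-3 + \left(\left(3 + 0\right) + 4\right)^{2}\right)^{2}} = \frac{1}{\left(-1\right) \left(-3 + \left(3 + 4\right)^{2}\right)^{2}} = \frac{1}{\left(-1\right) \left(-3 + 7^{2}\right)^{2}} = \frac{1}{\left(-1\right) \left(-3 + 49\right)^{2}} = \frac{1}{\left(-1\right) 46^{2}} = \frac{1}{\left(-1\right) 2116} = \frac{1}{-2116} = - \frac{1}{2116}$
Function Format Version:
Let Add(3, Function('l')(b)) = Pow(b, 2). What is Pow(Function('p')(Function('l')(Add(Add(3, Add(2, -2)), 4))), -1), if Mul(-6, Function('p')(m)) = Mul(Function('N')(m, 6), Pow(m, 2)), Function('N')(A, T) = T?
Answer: Rational(-1, 2116) ≈ -0.00047259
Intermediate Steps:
Function('l')(b) = Add(-3, Pow(b, 2))
Function('p')(m) = Mul(-1, Pow(m, 2)) (Function('p')(m) = Mul(Rational(-1, 6), Mul(6, Pow(m, 2))) = Mul(-1, Pow(m, 2)))
Pow(Function('p')(Function('l')(Add(Add(3, Add(2, -2)), 4))), -1) = Pow(Mul(-1, Pow(Add(-3, Pow(Add(Add(3, Add(2, -2)), 4), 2)), 2)), -1) = Pow(Mul(-1, Pow(Add(-3, Pow(Add(Add(3, 0), 4), 2)), 2)), -1) = Pow(Mul(-1, Pow(Add(-3, Pow(Add(3, 4), 2)), 2)), -1) = Pow(Mul(-1, Pow(Add(-3, Pow(7, 2)), 2)), -1) = Pow(Mul(-1, Pow(Add(-3, 49), 2)), -1) = Pow(Mul(-1, Pow(46, 2)), -1) = Pow(Mul(-1, 2116), -1) = Pow(-2116, -1) = Rational(-1, 2116)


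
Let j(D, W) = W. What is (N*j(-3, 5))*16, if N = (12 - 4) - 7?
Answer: 80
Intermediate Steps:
N = 1 (N = 8 - 7 = 1)
(N*j(-3, 5))*16 = (1*5)*16 = 5*16 = 80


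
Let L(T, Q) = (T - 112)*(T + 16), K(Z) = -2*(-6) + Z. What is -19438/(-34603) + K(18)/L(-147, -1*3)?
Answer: 660549992/1174045187 ≈ 0.56263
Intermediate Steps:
K(Z) = 12 + Z
L(T, Q) = (-112 + T)*(16 + T)
-19438/(-34603) + K(18)/L(-147, -1*3) = -19438/(-34603) + (12 + 18)/(-1792 + (-147)**2 - 96*(-147)) = -19438*(-1/34603) + 30/(-1792 + 21609 + 14112) = 19438/34603 + 30/33929 = 660549992/1174045187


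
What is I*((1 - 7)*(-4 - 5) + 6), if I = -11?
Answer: -660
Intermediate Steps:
I*((1 - 7)*(-4 - 5) + 6) = -11*((1 - 7)*(-4 - 5) + 6) = -11*(-6*(-9) + 6) = -11*(54 + 6) = -11*60 = -660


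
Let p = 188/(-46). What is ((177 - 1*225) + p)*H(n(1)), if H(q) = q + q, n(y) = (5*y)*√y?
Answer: -11980/23 ≈ -520.87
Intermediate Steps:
n(y) = 5*y^(3/2)
H(q) = 2*q
p = -94/23 (p = 188*(-1/46) = -94/23 ≈ -4.0870)
((177 - 1*225) + p)*H(n(1)) = ((177 - 1*225) - 94/23)*(2*(5*1^(3/2))) = ((177 - 225) - 94/23)*(2*(5*1)) = (-48 - 94/23)*(2*5) = -1198/23*10 = -11980/23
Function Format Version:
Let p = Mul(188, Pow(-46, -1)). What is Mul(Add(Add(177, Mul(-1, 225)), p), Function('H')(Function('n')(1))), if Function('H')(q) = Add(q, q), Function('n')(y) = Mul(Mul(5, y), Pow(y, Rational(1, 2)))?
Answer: Rational(-11980, 23) ≈ -520.87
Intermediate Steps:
Function('n')(y) = Mul(5, Pow(y, Rational(3, 2)))
Function('H')(q) = Mul(2, q)
p = Rational(-94, 23) (p = Mul(188, Rational(-1, 46)) = Rational(-94, 23) ≈ -4.0870)
Mul(Add(Add(177, Mul(-1, 225)), p), Function('H')(Function('n')(1))) = Mul(Add(Add(177, Mul(-1, 225)), Rational(-94, 23)), Mul(2, Mul(5, Pow(1, Rational(3, 2))))) = Mul(Add(Add(177, -225), Rational(-94, 23)), Mul(2, Mul(5, 1))) = Mul(Add(-48, Rational(-94, 23)), Mul(2, 5)) = Mul(Rational(-1198, 23), 10) = Rational(-11980, 23)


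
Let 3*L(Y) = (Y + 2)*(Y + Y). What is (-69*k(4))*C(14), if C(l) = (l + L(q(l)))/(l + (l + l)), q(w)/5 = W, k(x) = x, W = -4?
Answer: -11684/7 ≈ -1669.1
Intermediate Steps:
q(w) = -20 (q(w) = 5*(-4) = -20)
L(Y) = 2*Y*(2 + Y)/3 (L(Y) = ((Y + 2)*(Y + Y))/3 = ((2 + Y)*(2*Y))/3 = (2*Y*(2 + Y))/3 = 2*Y*(2 + Y)/3)
C(l) = (240 + l)/(3*l) (C(l) = (l + (2/3)*(-20)*(2 - 20))/(l + (l + l)) = (l + (2/3)*(-20)*(-18))/(l + 2*l) = (l + 240)/((3*l)) = (240 + l)*(1/(3*l)) = (240 + l)/(3*l))
(-69*k(4))*C(14) = (-69*4)*((1/3)*(240 + 14)/14) = -92*254/14 = -276*127/21 = -11684/7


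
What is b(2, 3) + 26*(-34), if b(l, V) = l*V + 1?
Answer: -877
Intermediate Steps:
b(l, V) = 1 + V*l (b(l, V) = V*l + 1 = 1 + V*l)
b(2, 3) + 26*(-34) = (1 + 3*2) + 26*(-34) = (1 + 6) - 884 = 7 - 884 = -877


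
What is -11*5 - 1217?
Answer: -1272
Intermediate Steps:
-11*5 - 1217 = -55 - 1217 = -1272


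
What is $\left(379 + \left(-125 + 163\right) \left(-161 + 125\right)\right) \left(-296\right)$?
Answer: $292744$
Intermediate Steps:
$\left(379 + \left(-125 + 163\right) \left(-161 + 125\right)\right) \left(-296\right) = \left(379 + 38 \left(-36\right)\right) \left(-296\right) = \left(379 - 1368\right) \left(-296\right) = \left(-989\right) \left(-296\right) = 292744$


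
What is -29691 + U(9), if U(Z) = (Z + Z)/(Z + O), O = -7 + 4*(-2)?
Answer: -29694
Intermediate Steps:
O = -15 (O = -7 - 8 = -15)
U(Z) = 2*Z/(-15 + Z) (U(Z) = (Z + Z)/(Z - 15) = (2*Z)/(-15 + Z) = 2*Z/(-15 + Z))
-29691 + U(9) = -29691 + 2*9/(-15 + 9) = -29691 + 2*9/(-6) = -29691 + 2*9*(-⅙) = -29691 - 3 = -29694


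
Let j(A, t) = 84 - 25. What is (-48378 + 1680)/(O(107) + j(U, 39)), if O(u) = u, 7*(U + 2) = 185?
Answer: -23349/83 ≈ -281.31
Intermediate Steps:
U = 171/7 (U = -2 + (⅐)*185 = -2 + 185/7 = 171/7 ≈ 24.429)
j(A, t) = 59
(-48378 + 1680)/(O(107) + j(U, 39)) = (-48378 + 1680)/(107 + 59) = -46698/166 = -46698*1/166 = -23349/83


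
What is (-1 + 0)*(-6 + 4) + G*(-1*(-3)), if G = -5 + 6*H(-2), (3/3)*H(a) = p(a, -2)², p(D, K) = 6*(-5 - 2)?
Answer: 31739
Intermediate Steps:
p(D, K) = -42 (p(D, K) = 6*(-7) = -42)
H(a) = 1764 (H(a) = (-42)² = 1764)
G = 10579 (G = -5 + 6*1764 = -5 + 10584 = 10579)
(-1 + 0)*(-6 + 4) + G*(-1*(-3)) = (-1 + 0)*(-6 + 4) + 10579*(-1*(-3)) = -1*(-2) + 10579*3 = 2 + 31737 = 31739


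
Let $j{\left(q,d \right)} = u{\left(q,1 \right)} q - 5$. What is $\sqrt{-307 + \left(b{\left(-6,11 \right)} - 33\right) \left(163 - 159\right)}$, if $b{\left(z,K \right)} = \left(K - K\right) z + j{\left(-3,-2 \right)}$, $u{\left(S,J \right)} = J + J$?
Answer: $i \sqrt{483} \approx 21.977 i$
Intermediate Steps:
$u{\left(S,J \right)} = 2 J$
$j{\left(q,d \right)} = -5 + 2 q$ ($j{\left(q,d \right)} = 2 \cdot 1 q - 5 = 2 q - 5 = -5 + 2 q$)
$b{\left(z,K \right)} = -11$ ($b{\left(z,K \right)} = \left(K - K\right) z + \left(-5 + 2 \left(-3\right)\right) = 0 z - 11 = 0 - 11 = -11$)
$\sqrt{-307 + \left(b{\left(-6,11 \right)} - 33\right) \left(163 - 159\right)} = \sqrt{-307 + \left(-11 - 33\right) \left(163 - 159\right)} = \sqrt{-307 - 176} = \sqrt{-483} = i \sqrt{483}$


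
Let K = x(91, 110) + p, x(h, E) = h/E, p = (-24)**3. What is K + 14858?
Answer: 113831/110 ≈ 1034.8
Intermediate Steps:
p = -13824
K = -1520549/110 (K = 91/110 - 13824 = -1520549/110 ≈ -13823.)
K + 14858 = -1520549/110 + 14858 = 113831/110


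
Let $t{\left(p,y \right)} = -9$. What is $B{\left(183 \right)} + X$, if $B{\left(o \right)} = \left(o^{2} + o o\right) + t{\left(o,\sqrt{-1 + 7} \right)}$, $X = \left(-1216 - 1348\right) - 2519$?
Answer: $61886$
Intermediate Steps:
$X = -5083$ ($X = -2564 - 2519 = -5083$)
$B{\left(o \right)} = -9 + 2 o^{2}$ ($B{\left(o \right)} = \left(o^{2} + o o\right) - 9 = \left(o^{2} + o^{2}\right) - 9 = 2 o^{2} - 9 = -9 + 2 o^{2}$)
$B{\left(183 \right)} + X = \left(-9 + 2 \cdot 183^{2}\right) - 5083 = \left(-9 + 2 \cdot 33489\right) - 5083 = \left(-9 + 66978\right) - 5083 = 66969 - 5083 = 61886$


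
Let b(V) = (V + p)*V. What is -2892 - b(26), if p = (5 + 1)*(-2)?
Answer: -3256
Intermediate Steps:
p = -12 (p = 6*(-2) = -12)
b(V) = V*(-12 + V) (b(V) = (V - 12)*V = (-12 + V)*V = V*(-12 + V))
-2892 - b(26) = -2892 - 26*(-12 + 26) = -2892 - 26*14 = -2892 - 1*364 = -2892 - 364 = -3256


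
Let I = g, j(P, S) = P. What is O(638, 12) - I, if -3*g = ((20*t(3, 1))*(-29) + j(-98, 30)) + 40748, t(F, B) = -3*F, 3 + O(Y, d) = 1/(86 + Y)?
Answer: 11067789/724 ≈ 15287.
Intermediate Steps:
O(Y, d) = -3 + 1/(86 + Y)
g = -15290 (g = -(((20*(-3*3))*(-29) - 98) + 40748)/3 = -(((20*(-9))*(-29) - 98) + 40748)/3 = -((-180*(-29) - 98) + 40748)/3 = -((5220 - 98) + 40748)/3 = -(5122 + 40748)/3 = -⅓*45870 = -15290)
I = -15290
O(638, 12) - I = (-257 - 3*638)/(86 + 638) - 1*(-15290) = (-257 - 1914)/724 + 15290 = (1/724)*(-2171) + 15290 = -2171/724 + 15290 = 11067789/724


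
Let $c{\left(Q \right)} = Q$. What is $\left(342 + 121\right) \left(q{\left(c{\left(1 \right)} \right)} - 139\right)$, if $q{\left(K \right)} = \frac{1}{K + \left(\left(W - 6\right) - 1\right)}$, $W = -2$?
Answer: $- \frac{515319}{8} \approx -64415.0$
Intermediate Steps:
$q{\left(K \right)} = \frac{1}{-9 + K}$ ($q{\left(K \right)} = \frac{1}{K - 9} = \frac{1}{-9 + K}$)
$\left(342 + 121\right) \left(q{\left(c{\left(1 \right)} \right)} - 139\right) = \left(342 + 121\right) \left(\frac{1}{-9 + 1} - 139\right) = 463 \left(\frac{1}{-8} - 139\right) = 463 \left(- \frac{1}{8} - 139\right) = 463 \left(- \frac{1113}{8}\right) = - \frac{515319}{8}$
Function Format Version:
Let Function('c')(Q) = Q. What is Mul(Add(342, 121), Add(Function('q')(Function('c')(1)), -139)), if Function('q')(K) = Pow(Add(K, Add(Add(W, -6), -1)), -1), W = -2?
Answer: Rational(-515319, 8) ≈ -64415.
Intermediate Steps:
Function('q')(K) = Pow(Add(-9, K), -1) (Function('q')(K) = Pow(Add(K, Add(Add(-2, -6), -1)), -1) = Pow(Add(K, Add(-8, -1)), -1) = Pow(Add(K, -9), -1) = Pow(Add(-9, K), -1))
Mul(Add(342, 121), Add(Function('q')(Function('c')(1)), -139)) = Mul(Add(342, 121), Add(Pow(Add(-9, 1), -1), -139)) = Mul(463, Add(Pow(-8, -1), -139)) = Mul(463, Add(Rational(-1, 8), -139)) = Mul(463, Rational(-1113, 8)) = Rational(-515319, 8)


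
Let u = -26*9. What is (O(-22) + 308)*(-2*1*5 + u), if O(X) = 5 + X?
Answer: -71004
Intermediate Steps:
u = -234
(O(-22) + 308)*(-2*1*5 + u) = ((5 - 22) + 308)*(-2*1*5 - 234) = (-17 + 308)*(-2*5 - 234) = 291*(-10 - 234) = 291*(-244) = -71004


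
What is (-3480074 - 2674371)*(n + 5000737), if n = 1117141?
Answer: -37652143667710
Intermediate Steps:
(-3480074 - 2674371)*(n + 5000737) = (-3480074 - 2674371)*(1117141 + 5000737) = -6154445*6117878 = -37652143667710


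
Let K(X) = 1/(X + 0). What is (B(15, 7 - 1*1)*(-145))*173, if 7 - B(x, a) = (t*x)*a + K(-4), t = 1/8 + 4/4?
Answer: 2357990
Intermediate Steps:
t = 9/8 (t = 1*(⅛) + 4*(¼) = ⅛ + 1 = 9/8 ≈ 1.1250)
K(X) = 1/X
B(x, a) = 29/4 - 9*a*x/8 (B(x, a) = 7 - ((9*x/8)*a + 1/(-4)) = 7 - (9*a*x/8 - ¼) = 7 - (-¼ + 9*a*x/8) = 7 + (¼ - 9*a*x/8) = 29/4 - 9*a*x/8)
(B(15, 7 - 1*1)*(-145))*173 = ((29/4 - 9/8*(7 - 1*1)*15)*(-145))*173 = ((29/4 - 9/8*(7 - 1)*15)*(-145))*173 = ((29/4 - 9/8*6*15)*(-145))*173 = ((29/4 - 405/4)*(-145))*173 = -94*(-145)*173 = 13630*173 = 2357990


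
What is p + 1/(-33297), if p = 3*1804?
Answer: 180203363/33297 ≈ 5412.0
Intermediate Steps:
p = 5412
p + 1/(-33297) = 5412 + 1/(-33297) = 5412 - 1/33297 = 180203363/33297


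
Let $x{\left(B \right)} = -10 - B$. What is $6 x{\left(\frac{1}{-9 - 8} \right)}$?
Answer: $- \frac{1014}{17} \approx -59.647$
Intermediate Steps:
$6 x{\left(\frac{1}{-9 - 8} \right)} = 6 \left(-10 - \frac{1}{-9 - 8}\right) = 6 \left(-10 - \frac{1}{-17}\right) = 6 \left(-10 - - \frac{1}{17}\right) = 6 \left(-10 + \frac{1}{17}\right) = 6 \left(- \frac{169}{17}\right) = - \frac{1014}{17}$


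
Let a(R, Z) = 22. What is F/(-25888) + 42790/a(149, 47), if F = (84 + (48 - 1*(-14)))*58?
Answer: 12585923/6472 ≈ 1944.7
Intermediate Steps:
F = 8468 (F = (84 + (48 + 14))*58 = (84 + 62)*58 = 146*58 = 8468)
F/(-25888) + 42790/a(149, 47) = 8468/(-25888) + 42790/22 = 8468*(-1/25888) + 42790*(1/22) = -2117/6472 + 1945 = 12585923/6472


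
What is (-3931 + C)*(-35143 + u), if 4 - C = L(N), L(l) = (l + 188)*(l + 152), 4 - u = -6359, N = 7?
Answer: 1005342960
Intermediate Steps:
u = 6363 (u = 4 - 1*(-6359) = 4 + 6359 = 6363)
L(l) = (152 + l)*(188 + l) (L(l) = (188 + l)*(152 + l) = (152 + l)*(188 + l))
C = -31001 (C = 4 - (28576 + 7² + 340*7) = 4 - (28576 + 49 + 2380) = 4 - 1*31005 = 4 - 31005 = -31001)
(-3931 + C)*(-35143 + u) = (-3931 - 31001)*(-35143 + 6363) = -34932*(-28780) = 1005342960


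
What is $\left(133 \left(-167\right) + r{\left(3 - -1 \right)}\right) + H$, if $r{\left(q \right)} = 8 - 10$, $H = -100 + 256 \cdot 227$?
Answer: $35799$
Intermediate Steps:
$H = 58012$ ($H = -100 + 58112 = 58012$)
$r{\left(q \right)} = -2$ ($r{\left(q \right)} = 8 - 10 = -2$)
$\left(133 \left(-167\right) + r{\left(3 - -1 \right)}\right) + H = \left(133 \left(-167\right) - 2\right) + 58012 = \left(-22211 - 2\right) + 58012 = -22213 + 58012 = 35799$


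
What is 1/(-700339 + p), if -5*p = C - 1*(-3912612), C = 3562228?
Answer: -1/2195307 ≈ -4.5552e-7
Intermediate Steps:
p = -1494968 (p = -(3562228 - 1*(-3912612))/5 = -(3562228 + 3912612)/5 = -1/5*7474840 = -1494968)
1/(-700339 + p) = 1/(-700339 - 1494968) = 1/(-2195307) = -1/2195307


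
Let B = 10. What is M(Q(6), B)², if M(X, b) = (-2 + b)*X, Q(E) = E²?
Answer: 82944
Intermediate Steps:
M(X, b) = X*(-2 + b)
M(Q(6), B)² = (6²*(-2 + 10))² = (36*8)² = 288² = 82944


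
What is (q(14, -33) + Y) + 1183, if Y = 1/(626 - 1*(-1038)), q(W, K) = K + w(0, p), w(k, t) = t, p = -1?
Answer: 1911937/1664 ≈ 1149.0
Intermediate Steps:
q(W, K) = -1 + K (q(W, K) = K - 1 = -1 + K)
Y = 1/1664 (Y = 1/(626 + 1038) = 1/1664 ≈ 0.00060096)
(q(14, -33) + Y) + 1183 = ((-1 - 33) + 1/1664) + 1183 = (-34 + 1/1664) + 1183 = -56575/1664 + 1183 = 1911937/1664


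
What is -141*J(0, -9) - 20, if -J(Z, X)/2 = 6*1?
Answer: 1672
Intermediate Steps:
J(Z, X) = -12
-141*J(0, -9) - 20 = -141*(-12) - 20 = 1692 - 20 = 1672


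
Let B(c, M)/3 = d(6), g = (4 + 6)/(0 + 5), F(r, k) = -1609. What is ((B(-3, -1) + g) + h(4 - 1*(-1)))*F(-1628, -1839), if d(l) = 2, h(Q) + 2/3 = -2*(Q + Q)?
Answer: 61142/3 ≈ 20381.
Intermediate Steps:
h(Q) = -⅔ - 4*Q (h(Q) = -⅔ - 2*(Q + Q) = -⅔ - 4*Q)
g = 2 (g = 10/5 = 10*(⅕) = 2)
B(c, M) = 6 (B(c, M) = 3*2 = 6)
((B(-3, -1) + g) + h(4 - 1*(-1)))*F(-1628, -1839) = ((6 + 2) + (-⅔ - 4*(4 - 1*(-1))))*(-1609) = (8 + (-⅔ - 4*(4 + 1)))*(-1609) = (8 + (-⅔ - 4*5))*(-1609) = (8 + (-⅔ - 20))*(-1609) = (8 - 62/3)*(-1609) = -38/3*(-1609) = 61142/3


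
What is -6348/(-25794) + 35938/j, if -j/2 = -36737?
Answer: 6830381/9290139 ≈ 0.73523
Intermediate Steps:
j = 73474 (j = -2*(-36737) = 73474)
-6348/(-25794) + 35938/j = -6348/(-25794) + 35938/73474 = -6348*(-1/25794) + 35938*(1/73474) = 1058/4299 + 1057/2161 = 6830381/9290139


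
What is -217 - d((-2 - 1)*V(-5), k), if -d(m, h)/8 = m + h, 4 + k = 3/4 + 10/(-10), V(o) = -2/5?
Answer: -1207/5 ≈ -241.40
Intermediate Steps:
V(o) = -2/5 (V(o) = -2*1/5 = -2/5)
k = -17/4 (k = -4 + (3/4 + 10/(-10)) = -4 + (3*(1/4) + 10*(-1/10)) = -4 + (3/4 - 1) = -4 - 1/4 = -17/4 ≈ -4.2500)
d(m, h) = -8*h - 8*m (d(m, h) = -8*(m + h) = -8*(h + m) = -8*h - 8*m)
-217 - d((-2 - 1)*V(-5), k) = -217 - (-8*(-17/4) - 8*(-2 - 1)*(-2)/5) = -217 - (34 - (-24)*(-2)/5) = -217 - (34 - 8*6/5) = -217 - (34 - 48/5) = -217 - 1*122/5 = -217 - 122/5 = -1207/5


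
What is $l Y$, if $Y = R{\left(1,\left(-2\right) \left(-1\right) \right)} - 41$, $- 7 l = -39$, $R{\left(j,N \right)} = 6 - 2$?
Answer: $- \frac{1443}{7} \approx -206.14$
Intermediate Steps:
$R{\left(j,N \right)} = 4$ ($R{\left(j,N \right)} = 6 - 2 = 4$)
$l = \frac{39}{7}$ ($l = \left(- \frac{1}{7}\right) \left(-39\right) = \frac{39}{7} \approx 5.5714$)
$Y = -37$ ($Y = 4 - 41 = -37$)
$l Y = \frac{39}{7} \left(-37\right) = - \frac{1443}{7}$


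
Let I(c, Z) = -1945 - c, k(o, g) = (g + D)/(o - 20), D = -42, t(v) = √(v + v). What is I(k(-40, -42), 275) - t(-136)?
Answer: -9732/5 - 4*I*√17 ≈ -1946.4 - 16.492*I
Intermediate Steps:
t(v) = √2*√v (t(v) = √(2*v) = √2*√v)
k(o, g) = (-42 + g)/(-20 + o) (k(o, g) = (g - 42)/(o - 20) = (-42 + g)/(-20 + o))
I(k(-40, -42), 275) - t(-136) = (-1945 - (-42 - 42)/(-20 - 40)) - √2*√(-136) = (-1945 - (-84)/(-60)) - √2*2*I*√34 = (-1945 - (-1)*(-84)/60) - 4*I*√17 = (-1945 - 1*7/5) - 4*I*√17 = (-1945 - 7/5) - 4*I*√17 = -9732/5 - 4*I*√17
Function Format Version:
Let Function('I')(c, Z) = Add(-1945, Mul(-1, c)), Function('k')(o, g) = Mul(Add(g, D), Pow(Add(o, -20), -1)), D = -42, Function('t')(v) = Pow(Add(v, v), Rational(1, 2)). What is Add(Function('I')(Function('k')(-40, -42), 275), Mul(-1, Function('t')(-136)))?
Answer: Add(Rational(-9732, 5), Mul(-4, I, Pow(17, Rational(1, 2)))) ≈ Add(-1946.4, Mul(-16.492, I))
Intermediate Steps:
Function('t')(v) = Mul(Pow(2, Rational(1, 2)), Pow(v, Rational(1, 2))) (Function('t')(v) = Pow(Mul(2, v), Rational(1, 2)) = Mul(Pow(2, Rational(1, 2)), Pow(v, Rational(1, 2))))
Function('k')(o, g) = Mul(Pow(Add(-20, o), -1), Add(-42, g)) (Function('k')(o, g) = Mul(Add(g, -42), Pow(Add(o, -20), -1)) = Mul(Add(-42, g), Pow(Add(-20, o), -1)) = Mul(Pow(Add(-20, o), -1), Add(-42, g)))
Add(Function('I')(Function('k')(-40, -42), 275), Mul(-1, Function('t')(-136))) = Add(Add(-1945, Mul(-1, Mul(Pow(Add(-20, -40), -1), Add(-42, -42)))), Mul(-1, Mul(Pow(2, Rational(1, 2)), Pow(-136, Rational(1, 2))))) = Add(Add(-1945, Mul(-1, Mul(Pow(-60, -1), -84))), Mul(-1, Mul(Pow(2, Rational(1, 2)), Mul(2, I, Pow(34, Rational(1, 2)))))) = Add(Add(-1945, Mul(-1, Mul(Rational(-1, 60), -84))), Mul(-1, Mul(4, I, Pow(17, Rational(1, 2))))) = Add(Add(-1945, Mul(-1, Rational(7, 5))), Mul(-4, I, Pow(17, Rational(1, 2)))) = Add(Add(-1945, Rational(-7, 5)), Mul(-4, I, Pow(17, Rational(1, 2)))) = Add(Rational(-9732, 5), Mul(-4, I, Pow(17, Rational(1, 2))))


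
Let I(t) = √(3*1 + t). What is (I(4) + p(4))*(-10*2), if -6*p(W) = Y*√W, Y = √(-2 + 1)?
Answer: -20*√7 + 20*I/3 ≈ -52.915 + 6.6667*I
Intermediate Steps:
Y = I (Y = √(-1) = I ≈ 1.0*I)
I(t) = √(3 + t)
p(W) = -I*√W/6
(I(4) + p(4))*(-10*2) = (√(3 + 4) - I*√4/6)*(-10*2) = (√7 - ⅙*I*2)*(-20) = (√7 - I/3)*(-20) = -20*√7 + 20*I/3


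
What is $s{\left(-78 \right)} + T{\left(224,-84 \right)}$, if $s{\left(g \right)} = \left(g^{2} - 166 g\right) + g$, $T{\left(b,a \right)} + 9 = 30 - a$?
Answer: $19059$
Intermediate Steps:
$T{\left(b,a \right)} = 21 - a$ ($T{\left(b,a \right)} = -9 - \left(-30 + a\right) = 21 - a$)
$s{\left(g \right)} = g^{2} - 165 g$
$s{\left(-78 \right)} + T{\left(224,-84 \right)} = - 78 \left(-165 - 78\right) + \left(21 - -84\right) = \left(-78\right) \left(-243\right) + \left(21 + 84\right) = 18954 + 105 = 19059$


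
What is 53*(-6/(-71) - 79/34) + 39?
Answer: -192319/2414 ≈ -79.668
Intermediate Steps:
53*(-6/(-71) - 79/34) + 39 = 53*(-6*(-1/71) - 79*1/34) + 39 = 53*(6/71 - 79/34) + 39 = 53*(-5405/2414) + 39 = -286465/2414 + 39 = -192319/2414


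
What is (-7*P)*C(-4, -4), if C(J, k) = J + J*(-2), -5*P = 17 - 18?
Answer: -28/5 ≈ -5.6000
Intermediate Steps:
P = ⅕ (P = -(17 - 18)/5 = -⅕*(-1) = ⅕ ≈ 0.20000)
C(J, k) = -J (C(J, k) = J - 2*J = -J)
(-7*P)*C(-4, -4) = (-7*⅕)*(-1*(-4)) = -7/5*4 = -28/5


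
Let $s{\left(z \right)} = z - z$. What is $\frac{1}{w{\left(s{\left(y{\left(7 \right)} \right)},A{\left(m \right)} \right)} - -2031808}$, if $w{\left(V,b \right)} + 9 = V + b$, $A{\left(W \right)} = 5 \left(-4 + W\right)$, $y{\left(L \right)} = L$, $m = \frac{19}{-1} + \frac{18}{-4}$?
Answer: $\frac{2}{4063323} \approx 4.9221 \cdot 10^{-7}$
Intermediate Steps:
$m = - \frac{47}{2}$ ($m = 19 \left(-1\right) + 18 \left(- \frac{1}{4}\right) = -19 - \frac{9}{2} = - \frac{47}{2} \approx -23.5$)
$A{\left(W \right)} = -20 + 5 W$
$s{\left(z \right)} = 0$
$w{\left(V,b \right)} = -9 + V + b$ ($w{\left(V,b \right)} = -9 + \left(V + b\right) = -9 + V + b$)
$\frac{1}{w{\left(s{\left(y{\left(7 \right)} \right)},A{\left(m \right)} \right)} - -2031808} = \frac{1}{\left(-9 + 0 + \left(-20 + 5 \left(- \frac{47}{2}\right)\right)\right) - -2031808} = \frac{1}{\left(-9 + 0 - \frac{275}{2}\right) + 2031808} = \frac{1}{- \frac{293}{2} + 2031808} = \frac{1}{\frac{4063323}{2}} = \frac{2}{4063323}$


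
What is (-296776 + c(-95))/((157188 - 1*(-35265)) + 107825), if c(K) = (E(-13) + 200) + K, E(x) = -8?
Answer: -296679/300278 ≈ -0.98801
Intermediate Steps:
c(K) = 192 + K (c(K) = (-8 + 200) + K = 192 + K)
(-296776 + c(-95))/((157188 - 1*(-35265)) + 107825) = (-296776 + (192 - 95))/((157188 - 1*(-35265)) + 107825) = (-296776 + 97)/((157188 + 35265) + 107825) = -296679/(192453 + 107825) = -296679/300278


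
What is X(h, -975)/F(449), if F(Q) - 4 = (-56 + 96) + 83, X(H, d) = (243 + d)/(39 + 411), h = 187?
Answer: -122/9525 ≈ -0.012808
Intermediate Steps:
X(H, d) = 27/50 + d/450 (X(H, d) = (243 + d)/450 = (243 + d)*(1/450) = 27/50 + d/450)
F(Q) = 127 (F(Q) = 4 + ((-56 + 96) + 83) = 4 + (40 + 83) = 4 + 123 = 127)
X(h, -975)/F(449) = (27/50 + (1/450)*(-975))/127 = (27/50 - 13/6)*(1/127) = -122/75*1/127 = -122/9525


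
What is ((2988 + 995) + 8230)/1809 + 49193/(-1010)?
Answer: -8517223/203010 ≈ -41.955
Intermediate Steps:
((2988 + 995) + 8230)/1809 + 49193/(-1010) = (3983 + 8230)*(1/1809) + 49193*(-1/1010) = 12213*(1/1809) - 49193/1010 = 1357/201 - 49193/1010 = -8517223/203010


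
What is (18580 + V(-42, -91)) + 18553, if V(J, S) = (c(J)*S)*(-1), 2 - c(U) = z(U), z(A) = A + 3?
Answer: 40864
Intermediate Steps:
z(A) = 3 + A
c(U) = -1 - U (c(U) = 2 - (3 + U) = 2 + (-3 - U) = -1 - U)
V(J, S) = -S*(-1 - J) (V(J, S) = ((-1 - J)*S)*(-1) = (S*(-1 - J))*(-1) = -S*(-1 - J))
(18580 + V(-42, -91)) + 18553 = (18580 - 91*(1 - 42)) + 18553 = (18580 - 91*(-41)) + 18553 = (18580 + 3731) + 18553 = 22311 + 18553 = 40864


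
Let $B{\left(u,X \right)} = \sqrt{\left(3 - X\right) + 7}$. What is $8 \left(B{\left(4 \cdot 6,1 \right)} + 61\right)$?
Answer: $512$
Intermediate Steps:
$B{\left(u,X \right)} = \sqrt{10 - X}$
$8 \left(B{\left(4 \cdot 6,1 \right)} + 61\right) = 8 \left(\sqrt{10 - 1} + 61\right) = 8 \left(\sqrt{9} + 61\right) = 8 \left(3 + 61\right) = 8 \cdot 64 = 512$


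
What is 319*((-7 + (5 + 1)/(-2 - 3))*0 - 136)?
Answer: -43384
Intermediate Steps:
319*((-7 + (5 + 1)/(-2 - 3))*0 - 136) = 319*((-7 + 6/(-5))*0 - 136) = 319*((-7 + 6*(-⅕))*0 - 136) = 319*((-7 - 6/5)*0 - 136) = 319*(-41/5*0 - 136) = 319*(0 - 136) = 319*(-136) = -43384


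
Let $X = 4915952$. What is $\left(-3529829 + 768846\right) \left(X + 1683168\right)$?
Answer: $-18220058134960$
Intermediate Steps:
$\left(-3529829 + 768846\right) \left(X + 1683168\right) = \left(-3529829 + 768846\right) \left(4915952 + 1683168\right) = \left(-2760983\right) 6599120 = -18220058134960$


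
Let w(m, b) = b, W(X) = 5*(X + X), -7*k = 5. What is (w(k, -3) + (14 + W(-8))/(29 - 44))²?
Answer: 49/25 ≈ 1.9600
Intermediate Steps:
k = -5/7 (k = -⅐*5 = -5/7 ≈ -0.71429)
W(X) = 10*X (W(X) = 5*(2*X) = 10*X)
(w(k, -3) + (14 + W(-8))/(29 - 44))² = (-3 + (14 + 10*(-8))/(29 - 44))² = (-3 + (14 - 80)/(-15))² = (-3 - 66*(-1/15))² = (-3 + 22/5)² = (7/5)² = 49/25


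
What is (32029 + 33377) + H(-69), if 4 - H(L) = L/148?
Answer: 9680749/148 ≈ 65410.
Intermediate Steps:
H(L) = 4 - L/148
(32029 + 33377) + H(-69) = (32029 + 33377) + (4 - 1/148*(-69)) = 65406 + (4 + 69/148) = 65406 + 661/148 = 9680749/148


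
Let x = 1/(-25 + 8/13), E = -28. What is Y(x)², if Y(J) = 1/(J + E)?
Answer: 100489/79014321 ≈ 0.0012718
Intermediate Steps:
x = -13/317 (x = 1/(-25 + 8*(1/13)) = 1/(-25 + 8/13) = 1/(-317/13) = -13/317 ≈ -0.041009)
Y(J) = 1/(-28 + J) (Y(J) = 1/(J - 28) = 1/(-28 + J))
Y(x)² = (1/(-28 - 13/317))² = (1/(-8889/317))² = (-317/8889)² = 100489/79014321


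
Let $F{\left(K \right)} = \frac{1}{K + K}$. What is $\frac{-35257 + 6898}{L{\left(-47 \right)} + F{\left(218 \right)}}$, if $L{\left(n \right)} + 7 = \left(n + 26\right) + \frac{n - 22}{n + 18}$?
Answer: $\frac{39841244}{35991} \approx 1107.0$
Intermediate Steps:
$F{\left(K \right)} = \frac{1}{2 K}$
$L{\left(n \right)} = 19 + n + \frac{-22 + n}{18 + n}$ ($L{\left(n \right)} = -7 + \left(\left(n + 26\right) + \frac{n - 22}{n + 18}\right) = -7 + \left(\left(26 + n\right) + \frac{-22 + n}{18 + n}\right) = -7 + \left(26 + n + \frac{-22 + n}{18 + n}\right) = 19 + n + \frac{-22 + n}{18 + n}$)
$\frac{-35257 + 6898}{L{\left(-47 \right)} + F{\left(218 \right)}} = \frac{-35257 + 6898}{\frac{320 + \left(-47\right)^{2} + 38 \left(-47\right)}{18 - 47} + \frac{1}{2 \cdot 218}} = - \frac{28359}{\frac{320 + 2209 - 1786}{-29} + \frac{1}{2} \cdot \frac{1}{218}} = - \frac{28359}{\left(- \frac{1}{29}\right) 743 + \frac{1}{436}} = - \frac{28359}{- \frac{743}{29} + \frac{1}{436}} = - \frac{28359}{- \frac{323919}{12644}} = \left(-28359\right) \left(- \frac{12644}{323919}\right) = \frac{39841244}{35991}$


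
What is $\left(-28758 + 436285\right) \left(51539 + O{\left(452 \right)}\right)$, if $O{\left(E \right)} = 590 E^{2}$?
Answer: $49144047296773$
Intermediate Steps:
$\left(-28758 + 436285\right) \left(51539 + O{\left(452 \right)}\right) = \left(-28758 + 436285\right) \left(51539 + 590 \cdot 452^{2}\right) = 407527 \left(51539 + 590 \cdot 204304\right) = 407527 \left(51539 + 120539360\right) = 407527 \cdot 120590899 = 49144047296773$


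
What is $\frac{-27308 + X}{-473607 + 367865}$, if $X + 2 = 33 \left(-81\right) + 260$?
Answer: $\frac{29723}{105742} \approx 0.28109$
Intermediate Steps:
$X = -2415$ ($X = -2 + \left(33 \left(-81\right) + 260\right) = -2 + \left(-2673 + 260\right) = -2 - 2413 = -2415$)
$\frac{-27308 + X}{-473607 + 367865} = \frac{-27308 - 2415}{-473607 + 367865} = - \frac{29723}{-105742} = \left(-29723\right) \left(- \frac{1}{105742}\right) = \frac{29723}{105742}$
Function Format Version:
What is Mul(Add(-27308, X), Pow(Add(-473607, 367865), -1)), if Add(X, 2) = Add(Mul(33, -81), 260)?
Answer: Rational(29723, 105742) ≈ 0.28109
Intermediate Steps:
X = -2415 (X = Add(-2, Add(Mul(33, -81), 260)) = Add(-2, Add(-2673, 260)) = Add(-2, -2413) = -2415)
Mul(Add(-27308, X), Pow(Add(-473607, 367865), -1)) = Mul(Add(-27308, -2415), Pow(Add(-473607, 367865), -1)) = Mul(-29723, Pow(-105742, -1)) = Mul(-29723, Rational(-1, 105742)) = Rational(29723, 105742)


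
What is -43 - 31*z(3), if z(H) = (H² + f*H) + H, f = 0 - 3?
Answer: -136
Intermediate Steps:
f = -3
z(H) = H² - 2*H (z(H) = (H² - 3*H) + H = H² - 2*H)
-43 - 31*z(3) = -43 - 93*(-2 + 3) = -43 - 93 = -136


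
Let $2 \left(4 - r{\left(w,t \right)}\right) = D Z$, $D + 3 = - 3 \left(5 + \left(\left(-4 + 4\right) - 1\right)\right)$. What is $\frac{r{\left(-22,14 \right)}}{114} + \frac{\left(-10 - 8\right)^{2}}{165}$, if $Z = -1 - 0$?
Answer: $\frac{24239}{12540} \approx 1.9329$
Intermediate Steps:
$Z = -1$ ($Z = -1 + 0 = -1$)
$D = -15$ ($D = -3 - 3 \left(5 + \left(\left(-4 + 4\right) - 1\right)\right) = -3 - 3 \left(5 + \left(0 - 1\right)\right) = -3 - 3 \left(5 - 1\right) = -3 - 12 = -15$)
$r{\left(w,t \right)} = - \frac{7}{2}$ ($r{\left(w,t \right)} = 4 - \frac{\left(-15\right) \left(-1\right)}{2} = 4 - \frac{15}{2} = - \frac{7}{2}$)
$\frac{r{\left(-22,14 \right)}}{114} + \frac{\left(-10 - 8\right)^{2}}{165} = - \frac{7}{2 \cdot 114} + \frac{\left(-10 - 8\right)^{2}}{165} = \left(- \frac{7}{2}\right) \frac{1}{114} + \left(-18\right)^{2} \cdot \frac{1}{165} = - \frac{7}{228} + 324 \cdot \frac{1}{165} = - \frac{7}{228} + \frac{108}{55} = \frac{24239}{12540}$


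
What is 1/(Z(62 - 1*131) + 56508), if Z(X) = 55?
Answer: 1/56563 ≈ 1.7679e-5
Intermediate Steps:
1/(Z(62 - 1*131) + 56508) = 1/(55 + 56508) = 1/56563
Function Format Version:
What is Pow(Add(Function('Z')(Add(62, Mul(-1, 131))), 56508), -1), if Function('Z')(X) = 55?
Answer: Rational(1, 56563) ≈ 1.7679e-5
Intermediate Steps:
Pow(Add(Function('Z')(Add(62, Mul(-1, 131))), 56508), -1) = Pow(Add(55, 56508), -1) = Pow(56563, -1) = Rational(1, 56563)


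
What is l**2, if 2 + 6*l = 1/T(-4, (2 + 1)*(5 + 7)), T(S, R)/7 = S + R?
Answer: 22201/200704 ≈ 0.11062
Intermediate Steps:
T(S, R) = 7*R + 7*S (T(S, R) = 7*(S + R) = 7*(R + S) = 7*R + 7*S)
l = -149/448 (l = -1/3 + 1/(6*(7*((2 + 1)*(5 + 7)) + 7*(-4))) = -1/3 + 1/(6*(7*(3*12) - 28)) = -1/3 + 1/(6*(7*36 - 28)) = -1/3 + 1/(6*(252 - 28)) = -1/3 + (1/6)/224 = -1/3 + (1/6)*(1/224) = -1/3 + 1/1344 = -149/448 ≈ -0.33259)
l**2 = (-149/448)**2 = 22201/200704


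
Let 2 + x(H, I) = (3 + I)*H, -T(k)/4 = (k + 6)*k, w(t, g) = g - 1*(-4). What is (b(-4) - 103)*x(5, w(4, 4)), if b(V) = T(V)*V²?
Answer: 21677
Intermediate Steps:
w(t, g) = 4 + g (w(t, g) = g + 4 = 4 + g)
T(k) = -4*k*(6 + k) (T(k) = -4*(k + 6)*k = -4*(6 + k)*k = -4*k*(6 + k))
x(H, I) = -2 + H*(3 + I) (x(H, I) = -2 + (3 + I)*H = -2 + H*(3 + I))
b(V) = -4*V³*(6 + V) (b(V) = (-4*V*(6 + V))*V² = -4*V³*(6 + V))
(b(-4) - 103)*x(5, w(4, 4)) = (4*(-4)³*(-6 - 1*(-4)) - 103)*(-2 + 3*5 + 5*(4 + 4)) = (4*(-64)*(-6 + 4) - 103)*(-2 + 15 + 5*8) = (4*(-64)*(-2) - 103)*(-2 + 15 + 40) = (512 - 103)*53 = 409*53 = 21677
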